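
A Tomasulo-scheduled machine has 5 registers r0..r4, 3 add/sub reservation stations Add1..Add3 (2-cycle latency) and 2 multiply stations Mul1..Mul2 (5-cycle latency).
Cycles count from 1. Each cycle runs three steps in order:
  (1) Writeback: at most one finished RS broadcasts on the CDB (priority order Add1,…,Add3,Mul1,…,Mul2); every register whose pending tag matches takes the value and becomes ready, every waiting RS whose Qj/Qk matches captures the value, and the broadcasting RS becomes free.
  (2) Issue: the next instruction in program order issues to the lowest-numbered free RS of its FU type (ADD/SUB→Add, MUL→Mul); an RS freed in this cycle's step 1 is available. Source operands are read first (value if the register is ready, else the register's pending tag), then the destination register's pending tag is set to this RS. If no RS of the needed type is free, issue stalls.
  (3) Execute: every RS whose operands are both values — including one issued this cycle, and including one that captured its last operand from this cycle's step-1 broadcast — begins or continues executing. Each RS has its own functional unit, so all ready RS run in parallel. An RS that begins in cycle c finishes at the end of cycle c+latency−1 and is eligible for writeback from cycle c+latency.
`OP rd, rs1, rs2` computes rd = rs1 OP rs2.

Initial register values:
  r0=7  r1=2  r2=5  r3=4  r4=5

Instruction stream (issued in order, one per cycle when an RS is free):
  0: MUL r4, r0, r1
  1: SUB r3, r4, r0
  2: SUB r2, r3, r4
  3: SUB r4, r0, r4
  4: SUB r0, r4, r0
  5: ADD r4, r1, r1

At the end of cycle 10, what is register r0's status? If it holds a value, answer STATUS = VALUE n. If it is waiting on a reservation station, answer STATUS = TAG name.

STATUS = TAG Add1

cycle 1: issue MUL r4<-Mul1 // r0:7,r1:2,r2:5,r3:4,r4:Mul1
cycle 2: issue SUB r3<-Add1 // r0:7,r1:2,r2:5,r3:Add1,r4:Mul1
cycle 3: issue SUB r2<-Add2 // r0:7,r1:2,r2:Add2,r3:Add1,r4:Mul1
cycle 4: issue SUB r4<-Add3 // r0:7,r1:2,r2:Add2,r3:Add1,r4:Add3
cycle 5: stall // r0:7,r1:2,r2:Add2,r3:Add1,r4:Add3
cycle 6: CDB Mul1=14; stall // r0:7,r1:2,r2:Add2,r3:Add1,r4:Add3
cycle 7: stall // r0:7,r1:2,r2:Add2,r3:Add1,r4:Add3
cycle 8: CDB Add1=7; issue SUB r0<-Add1 // r0:Add1,r1:2,r2:Add2,r3:7,r4:Add3
cycle 9: CDB Add3=-7; issue ADD r4<-Add3 // r0:Add1,r1:2,r2:Add2,r3:7,r4:Add3
cycle 10: CDB Add2=-7 // r0:Add1,r1:2,r2:-7,r3:7,r4:Add3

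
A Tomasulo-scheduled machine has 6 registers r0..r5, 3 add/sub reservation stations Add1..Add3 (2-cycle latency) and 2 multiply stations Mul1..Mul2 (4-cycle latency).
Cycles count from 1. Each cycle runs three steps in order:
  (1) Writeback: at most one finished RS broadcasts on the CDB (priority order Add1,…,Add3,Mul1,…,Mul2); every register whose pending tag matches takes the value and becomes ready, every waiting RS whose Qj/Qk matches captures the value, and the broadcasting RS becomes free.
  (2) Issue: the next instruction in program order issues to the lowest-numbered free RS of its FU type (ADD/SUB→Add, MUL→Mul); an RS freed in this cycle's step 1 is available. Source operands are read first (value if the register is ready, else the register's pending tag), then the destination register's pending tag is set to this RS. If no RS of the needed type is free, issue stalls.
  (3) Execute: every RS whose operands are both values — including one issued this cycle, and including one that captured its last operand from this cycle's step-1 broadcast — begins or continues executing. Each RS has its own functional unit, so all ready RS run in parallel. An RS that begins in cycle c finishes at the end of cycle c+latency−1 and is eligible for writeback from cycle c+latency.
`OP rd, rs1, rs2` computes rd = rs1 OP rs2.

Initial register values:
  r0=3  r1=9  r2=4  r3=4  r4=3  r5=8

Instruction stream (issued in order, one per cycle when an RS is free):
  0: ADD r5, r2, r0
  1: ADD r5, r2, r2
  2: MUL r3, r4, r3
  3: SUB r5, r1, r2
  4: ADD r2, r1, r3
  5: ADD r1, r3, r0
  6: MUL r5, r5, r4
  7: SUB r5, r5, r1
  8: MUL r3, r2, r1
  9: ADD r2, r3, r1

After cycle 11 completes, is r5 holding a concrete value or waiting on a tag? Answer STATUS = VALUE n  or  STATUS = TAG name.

STATUS = TAG Add3

  c1: issue ADD r5<-Add1  regs: r0:3,r1:9,r2:4,r3:4,r4:3,r5:Add1
  c2: issue ADD r5<-Add2  regs: r0:3,r1:9,r2:4,r3:4,r4:3,r5:Add2
  c3: CDB Add1=7; issue MUL r3<-Mul1  regs: r0:3,r1:9,r2:4,r3:Mul1,r4:3,r5:Add2
  c4: CDB Add2=8; issue SUB r5<-Add1  regs: r0:3,r1:9,r2:4,r3:Mul1,r4:3,r5:Add1
  c5: issue ADD r2<-Add2  regs: r0:3,r1:9,r2:Add2,r3:Mul1,r4:3,r5:Add1
  c6: CDB Add1=5; issue ADD r1<-Add1  regs: r0:3,r1:Add1,r2:Add2,r3:Mul1,r4:3,r5:5
  c7: CDB Mul1=12; issue MUL r5<-Mul1  regs: r0:3,r1:Add1,r2:Add2,r3:12,r4:3,r5:Mul1
  c8: issue SUB r5<-Add3  regs: r0:3,r1:Add1,r2:Add2,r3:12,r4:3,r5:Add3
  c9: CDB Add1=15; issue MUL r3<-Mul2  regs: r0:3,r1:15,r2:Add2,r3:Mul2,r4:3,r5:Add3
  c10: CDB Add2=21; issue ADD r2<-Add1  regs: r0:3,r1:15,r2:Add1,r3:Mul2,r4:3,r5:Add3
  c11: CDB Mul1=15  regs: r0:3,r1:15,r2:Add1,r3:Mul2,r4:3,r5:Add3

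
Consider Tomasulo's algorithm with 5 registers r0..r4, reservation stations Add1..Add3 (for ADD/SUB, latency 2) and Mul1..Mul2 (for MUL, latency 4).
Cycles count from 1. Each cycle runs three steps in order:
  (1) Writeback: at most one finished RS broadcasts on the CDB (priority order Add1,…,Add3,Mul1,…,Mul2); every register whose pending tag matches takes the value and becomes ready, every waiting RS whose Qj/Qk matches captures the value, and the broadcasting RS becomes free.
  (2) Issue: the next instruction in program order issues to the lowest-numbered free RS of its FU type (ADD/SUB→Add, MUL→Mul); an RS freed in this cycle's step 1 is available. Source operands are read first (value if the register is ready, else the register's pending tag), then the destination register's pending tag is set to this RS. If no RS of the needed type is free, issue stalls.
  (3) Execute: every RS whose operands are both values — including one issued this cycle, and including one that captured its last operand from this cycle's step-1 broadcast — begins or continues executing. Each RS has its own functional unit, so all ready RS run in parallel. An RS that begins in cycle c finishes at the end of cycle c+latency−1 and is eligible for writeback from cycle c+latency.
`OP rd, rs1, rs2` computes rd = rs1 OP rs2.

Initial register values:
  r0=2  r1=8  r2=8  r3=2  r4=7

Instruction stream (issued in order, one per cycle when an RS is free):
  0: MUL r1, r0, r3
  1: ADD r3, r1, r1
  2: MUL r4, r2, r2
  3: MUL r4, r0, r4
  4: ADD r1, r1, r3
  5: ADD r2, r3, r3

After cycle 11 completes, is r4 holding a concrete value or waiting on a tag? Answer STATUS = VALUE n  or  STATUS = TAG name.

STATUS = TAG Mul1

  c1: issue MUL r1<-Mul1  regs: r0:2,r1:Mul1,r2:8,r3:2,r4:7
  c2: issue ADD r3<-Add1  regs: r0:2,r1:Mul1,r2:8,r3:Add1,r4:7
  c3: issue MUL r4<-Mul2  regs: r0:2,r1:Mul1,r2:8,r3:Add1,r4:Mul2
  c4: stall  regs: r0:2,r1:Mul1,r2:8,r3:Add1,r4:Mul2
  c5: CDB Mul1=4; issue MUL r4<-Mul1  regs: r0:2,r1:4,r2:8,r3:Add1,r4:Mul1
  c6: issue ADD r1<-Add2  regs: r0:2,r1:Add2,r2:8,r3:Add1,r4:Mul1
  c7: CDB Add1=8; issue ADD r2<-Add1  regs: r0:2,r1:Add2,r2:Add1,r3:8,r4:Mul1
  c8: CDB Mul2=64  regs: r0:2,r1:Add2,r2:Add1,r3:8,r4:Mul1
  c9: CDB Add1=16  regs: r0:2,r1:Add2,r2:16,r3:8,r4:Mul1
  c10: CDB Add2=12  regs: r0:2,r1:12,r2:16,r3:8,r4:Mul1
  c11: -  regs: r0:2,r1:12,r2:16,r3:8,r4:Mul1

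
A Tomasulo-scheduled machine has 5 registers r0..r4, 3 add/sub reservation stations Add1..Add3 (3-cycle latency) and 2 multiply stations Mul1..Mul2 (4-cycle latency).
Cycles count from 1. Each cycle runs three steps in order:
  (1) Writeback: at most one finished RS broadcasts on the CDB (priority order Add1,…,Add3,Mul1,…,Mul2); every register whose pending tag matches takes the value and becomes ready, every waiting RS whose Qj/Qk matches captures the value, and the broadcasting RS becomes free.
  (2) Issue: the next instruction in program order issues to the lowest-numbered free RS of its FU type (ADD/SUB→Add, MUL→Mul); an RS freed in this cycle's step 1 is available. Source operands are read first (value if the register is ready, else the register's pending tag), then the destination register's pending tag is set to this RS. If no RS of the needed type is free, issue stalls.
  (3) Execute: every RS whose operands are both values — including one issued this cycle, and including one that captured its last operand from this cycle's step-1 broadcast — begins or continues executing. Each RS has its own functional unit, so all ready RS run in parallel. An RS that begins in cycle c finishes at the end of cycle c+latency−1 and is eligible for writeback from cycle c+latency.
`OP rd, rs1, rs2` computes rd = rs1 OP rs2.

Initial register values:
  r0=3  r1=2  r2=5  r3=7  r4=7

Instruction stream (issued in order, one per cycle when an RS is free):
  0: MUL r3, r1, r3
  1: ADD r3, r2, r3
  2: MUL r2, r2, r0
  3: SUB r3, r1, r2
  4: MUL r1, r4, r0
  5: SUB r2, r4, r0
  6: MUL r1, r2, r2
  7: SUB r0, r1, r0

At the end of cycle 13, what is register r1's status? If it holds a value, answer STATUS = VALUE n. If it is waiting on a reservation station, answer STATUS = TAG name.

  c1: issue MUL r3<-Mul1  regs: r0:3,r1:2,r2:5,r3:Mul1,r4:7
  c2: issue ADD r3<-Add1  regs: r0:3,r1:2,r2:5,r3:Add1,r4:7
  c3: issue MUL r2<-Mul2  regs: r0:3,r1:2,r2:Mul2,r3:Add1,r4:7
  c4: issue SUB r3<-Add2  regs: r0:3,r1:2,r2:Mul2,r3:Add2,r4:7
  c5: CDB Mul1=14; issue MUL r1<-Mul1  regs: r0:3,r1:Mul1,r2:Mul2,r3:Add2,r4:7
  c6: issue SUB r2<-Add3  regs: r0:3,r1:Mul1,r2:Add3,r3:Add2,r4:7
  c7: CDB Mul2=15; issue MUL r1<-Mul2  regs: r0:3,r1:Mul2,r2:Add3,r3:Add2,r4:7
  c8: CDB Add1=19; issue SUB r0<-Add1  regs: r0:Add1,r1:Mul2,r2:Add3,r3:Add2,r4:7
  c9: CDB Add3=4  regs: r0:Add1,r1:Mul2,r2:4,r3:Add2,r4:7
  c10: CDB Add2=-13  regs: r0:Add1,r1:Mul2,r2:4,r3:-13,r4:7
  c11: CDB Mul1=21  regs: r0:Add1,r1:Mul2,r2:4,r3:-13,r4:7
  c12: -  regs: r0:Add1,r1:Mul2,r2:4,r3:-13,r4:7
  c13: CDB Mul2=16  regs: r0:Add1,r1:16,r2:4,r3:-13,r4:7

STATUS = VALUE 16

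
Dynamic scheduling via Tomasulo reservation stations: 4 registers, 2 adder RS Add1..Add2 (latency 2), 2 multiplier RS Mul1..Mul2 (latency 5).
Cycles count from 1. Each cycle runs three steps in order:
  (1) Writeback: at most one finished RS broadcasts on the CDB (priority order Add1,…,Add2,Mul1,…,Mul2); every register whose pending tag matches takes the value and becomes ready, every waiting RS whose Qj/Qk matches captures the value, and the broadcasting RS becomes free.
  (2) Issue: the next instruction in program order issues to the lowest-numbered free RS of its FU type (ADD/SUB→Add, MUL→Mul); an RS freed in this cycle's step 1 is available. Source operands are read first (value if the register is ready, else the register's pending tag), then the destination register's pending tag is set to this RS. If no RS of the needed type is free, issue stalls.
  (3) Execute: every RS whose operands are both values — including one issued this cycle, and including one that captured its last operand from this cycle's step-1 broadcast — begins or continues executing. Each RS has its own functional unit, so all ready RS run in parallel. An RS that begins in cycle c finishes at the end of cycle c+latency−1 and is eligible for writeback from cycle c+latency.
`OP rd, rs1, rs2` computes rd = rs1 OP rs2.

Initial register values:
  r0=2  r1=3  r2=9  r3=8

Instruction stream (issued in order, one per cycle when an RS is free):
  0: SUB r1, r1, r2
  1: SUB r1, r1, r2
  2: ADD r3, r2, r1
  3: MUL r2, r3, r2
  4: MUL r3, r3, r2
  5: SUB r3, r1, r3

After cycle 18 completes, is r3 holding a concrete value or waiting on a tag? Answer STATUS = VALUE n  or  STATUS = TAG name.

cycle 1: issue SUB r1<-Add1 // r0:2,r1:Add1,r2:9,r3:8
cycle 2: issue SUB r1<-Add2 // r0:2,r1:Add2,r2:9,r3:8
cycle 3: CDB Add1=-6; issue ADD r3<-Add1 // r0:2,r1:Add2,r2:9,r3:Add1
cycle 4: issue MUL r2<-Mul1 // r0:2,r1:Add2,r2:Mul1,r3:Add1
cycle 5: CDB Add2=-15; issue MUL r3<-Mul2 // r0:2,r1:-15,r2:Mul1,r3:Mul2
cycle 6: issue SUB r3<-Add2 // r0:2,r1:-15,r2:Mul1,r3:Add2
cycle 7: CDB Add1=-6 // r0:2,r1:-15,r2:Mul1,r3:Add2
cycle 8: - // r0:2,r1:-15,r2:Mul1,r3:Add2
cycle 9: - // r0:2,r1:-15,r2:Mul1,r3:Add2
cycle 10: - // r0:2,r1:-15,r2:Mul1,r3:Add2
cycle 11: - // r0:2,r1:-15,r2:Mul1,r3:Add2
cycle 12: CDB Mul1=-54 // r0:2,r1:-15,r2:-54,r3:Add2
cycle 13: - // r0:2,r1:-15,r2:-54,r3:Add2
cycle 14: - // r0:2,r1:-15,r2:-54,r3:Add2
cycle 15: - // r0:2,r1:-15,r2:-54,r3:Add2
cycle 16: - // r0:2,r1:-15,r2:-54,r3:Add2
cycle 17: CDB Mul2=324 // r0:2,r1:-15,r2:-54,r3:Add2
cycle 18: - // r0:2,r1:-15,r2:-54,r3:Add2

STATUS = TAG Add2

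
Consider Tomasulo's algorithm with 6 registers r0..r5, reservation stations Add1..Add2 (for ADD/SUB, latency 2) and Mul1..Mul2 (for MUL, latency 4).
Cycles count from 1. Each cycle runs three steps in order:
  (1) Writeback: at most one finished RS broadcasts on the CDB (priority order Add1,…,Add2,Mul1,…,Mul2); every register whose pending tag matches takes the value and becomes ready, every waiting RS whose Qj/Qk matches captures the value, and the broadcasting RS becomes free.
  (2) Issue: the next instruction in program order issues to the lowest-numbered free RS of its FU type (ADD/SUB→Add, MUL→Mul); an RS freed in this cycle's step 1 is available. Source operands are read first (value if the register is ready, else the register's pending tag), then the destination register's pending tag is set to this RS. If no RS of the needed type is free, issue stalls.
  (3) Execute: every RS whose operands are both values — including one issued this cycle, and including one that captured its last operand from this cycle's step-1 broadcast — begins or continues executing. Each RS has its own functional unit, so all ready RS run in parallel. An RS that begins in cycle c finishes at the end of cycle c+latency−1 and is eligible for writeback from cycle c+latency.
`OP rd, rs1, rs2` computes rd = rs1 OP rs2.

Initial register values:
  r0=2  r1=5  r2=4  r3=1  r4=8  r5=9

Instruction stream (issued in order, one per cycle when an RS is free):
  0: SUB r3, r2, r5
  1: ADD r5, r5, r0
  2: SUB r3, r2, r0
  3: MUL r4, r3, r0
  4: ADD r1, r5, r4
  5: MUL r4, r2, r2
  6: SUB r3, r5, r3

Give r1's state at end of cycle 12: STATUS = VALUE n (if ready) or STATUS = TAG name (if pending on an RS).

STATUS = VALUE 15

c1: issue SUB r3<-Add1 | r0:2,r1:5,r2:4,r3:Add1,r4:8,r5:9
c2: issue ADD r5<-Add2 | r0:2,r1:5,r2:4,r3:Add1,r4:8,r5:Add2
c3: CDB Add1=-5; issue SUB r3<-Add1 | r0:2,r1:5,r2:4,r3:Add1,r4:8,r5:Add2
c4: CDB Add2=11; issue MUL r4<-Mul1 | r0:2,r1:5,r2:4,r3:Add1,r4:Mul1,r5:11
c5: CDB Add1=2; issue ADD r1<-Add1 | r0:2,r1:Add1,r2:4,r3:2,r4:Mul1,r5:11
c6: issue MUL r4<-Mul2 | r0:2,r1:Add1,r2:4,r3:2,r4:Mul2,r5:11
c7: issue SUB r3<-Add2 | r0:2,r1:Add1,r2:4,r3:Add2,r4:Mul2,r5:11
c8: - | r0:2,r1:Add1,r2:4,r3:Add2,r4:Mul2,r5:11
c9: CDB Add2=9 | r0:2,r1:Add1,r2:4,r3:9,r4:Mul2,r5:11
c10: CDB Mul1=4 | r0:2,r1:Add1,r2:4,r3:9,r4:Mul2,r5:11
c11: CDB Mul2=16 | r0:2,r1:Add1,r2:4,r3:9,r4:16,r5:11
c12: CDB Add1=15 | r0:2,r1:15,r2:4,r3:9,r4:16,r5:11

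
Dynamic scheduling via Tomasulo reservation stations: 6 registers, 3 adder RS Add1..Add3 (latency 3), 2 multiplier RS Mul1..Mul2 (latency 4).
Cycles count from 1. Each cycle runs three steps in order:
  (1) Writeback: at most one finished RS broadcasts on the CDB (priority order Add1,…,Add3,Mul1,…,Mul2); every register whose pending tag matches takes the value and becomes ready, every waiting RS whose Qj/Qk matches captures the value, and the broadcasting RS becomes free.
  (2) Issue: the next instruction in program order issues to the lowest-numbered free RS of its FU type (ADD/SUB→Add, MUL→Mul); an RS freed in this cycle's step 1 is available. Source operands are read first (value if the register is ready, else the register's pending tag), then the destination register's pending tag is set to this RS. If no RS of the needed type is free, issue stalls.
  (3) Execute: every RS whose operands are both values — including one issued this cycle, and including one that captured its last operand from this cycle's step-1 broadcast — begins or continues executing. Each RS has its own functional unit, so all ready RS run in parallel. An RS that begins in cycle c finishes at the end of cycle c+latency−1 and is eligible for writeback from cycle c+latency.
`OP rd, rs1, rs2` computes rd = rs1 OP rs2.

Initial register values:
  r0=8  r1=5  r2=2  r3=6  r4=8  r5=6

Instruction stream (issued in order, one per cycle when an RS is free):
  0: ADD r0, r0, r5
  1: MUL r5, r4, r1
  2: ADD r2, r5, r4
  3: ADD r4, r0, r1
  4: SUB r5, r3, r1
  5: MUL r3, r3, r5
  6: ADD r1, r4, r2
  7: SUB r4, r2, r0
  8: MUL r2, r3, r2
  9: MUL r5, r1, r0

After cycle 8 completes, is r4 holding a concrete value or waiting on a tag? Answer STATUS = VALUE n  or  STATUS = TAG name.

c1: issue ADD r0<-Add1 | r0:Add1,r1:5,r2:2,r3:6,r4:8,r5:6
c2: issue MUL r5<-Mul1 | r0:Add1,r1:5,r2:2,r3:6,r4:8,r5:Mul1
c3: issue ADD r2<-Add2 | r0:Add1,r1:5,r2:Add2,r3:6,r4:8,r5:Mul1
c4: CDB Add1=14; issue ADD r4<-Add1 | r0:14,r1:5,r2:Add2,r3:6,r4:Add1,r5:Mul1
c5: issue SUB r5<-Add3 | r0:14,r1:5,r2:Add2,r3:6,r4:Add1,r5:Add3
c6: CDB Mul1=40; issue MUL r3<-Mul1 | r0:14,r1:5,r2:Add2,r3:Mul1,r4:Add1,r5:Add3
c7: CDB Add1=19; issue ADD r1<-Add1 | r0:14,r1:Add1,r2:Add2,r3:Mul1,r4:19,r5:Add3
c8: CDB Add3=1; issue SUB r4<-Add3 | r0:14,r1:Add1,r2:Add2,r3:Mul1,r4:Add3,r5:1

STATUS = TAG Add3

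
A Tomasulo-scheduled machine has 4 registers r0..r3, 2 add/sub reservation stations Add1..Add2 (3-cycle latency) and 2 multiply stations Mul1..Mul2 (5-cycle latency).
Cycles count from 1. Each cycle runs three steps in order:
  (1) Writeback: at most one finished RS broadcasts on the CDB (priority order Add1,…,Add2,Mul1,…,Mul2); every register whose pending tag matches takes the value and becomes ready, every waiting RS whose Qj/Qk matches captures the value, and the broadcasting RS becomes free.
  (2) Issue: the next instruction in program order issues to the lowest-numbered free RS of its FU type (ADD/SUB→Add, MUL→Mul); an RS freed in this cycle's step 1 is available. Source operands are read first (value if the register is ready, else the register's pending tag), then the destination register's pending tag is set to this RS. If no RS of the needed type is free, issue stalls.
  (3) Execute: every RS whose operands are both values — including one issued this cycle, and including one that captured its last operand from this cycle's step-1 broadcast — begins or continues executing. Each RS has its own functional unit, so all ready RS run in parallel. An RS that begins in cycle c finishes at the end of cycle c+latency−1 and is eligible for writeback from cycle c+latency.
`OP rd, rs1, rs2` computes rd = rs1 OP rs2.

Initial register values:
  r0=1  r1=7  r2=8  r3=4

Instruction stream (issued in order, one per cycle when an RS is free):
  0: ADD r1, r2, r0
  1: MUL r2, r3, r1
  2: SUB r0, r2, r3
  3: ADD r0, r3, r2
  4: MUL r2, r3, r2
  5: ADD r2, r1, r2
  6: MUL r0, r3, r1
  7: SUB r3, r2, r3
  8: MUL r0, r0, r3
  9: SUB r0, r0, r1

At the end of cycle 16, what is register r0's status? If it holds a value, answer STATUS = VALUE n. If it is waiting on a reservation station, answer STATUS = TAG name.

cycle 1: issue ADD r1<-Add1 // r0:1,r1:Add1,r2:8,r3:4
cycle 2: issue MUL r2<-Mul1 // r0:1,r1:Add1,r2:Mul1,r3:4
cycle 3: issue SUB r0<-Add2 // r0:Add2,r1:Add1,r2:Mul1,r3:4
cycle 4: CDB Add1=9; issue ADD r0<-Add1 // r0:Add1,r1:9,r2:Mul1,r3:4
cycle 5: issue MUL r2<-Mul2 // r0:Add1,r1:9,r2:Mul2,r3:4
cycle 6: stall // r0:Add1,r1:9,r2:Mul2,r3:4
cycle 7: stall // r0:Add1,r1:9,r2:Mul2,r3:4
cycle 8: stall // r0:Add1,r1:9,r2:Mul2,r3:4
cycle 9: CDB Mul1=36; stall // r0:Add1,r1:9,r2:Mul2,r3:4
cycle 10: stall // r0:Add1,r1:9,r2:Mul2,r3:4
cycle 11: stall // r0:Add1,r1:9,r2:Mul2,r3:4
cycle 12: CDB Add1=40; issue ADD r2<-Add1 // r0:40,r1:9,r2:Add1,r3:4
cycle 13: CDB Add2=32; issue MUL r0<-Mul1 // r0:Mul1,r1:9,r2:Add1,r3:4
cycle 14: CDB Mul2=144; issue SUB r3<-Add2 // r0:Mul1,r1:9,r2:Add1,r3:Add2
cycle 15: issue MUL r0<-Mul2 // r0:Mul2,r1:9,r2:Add1,r3:Add2
cycle 16: stall // r0:Mul2,r1:9,r2:Add1,r3:Add2

STATUS = TAG Mul2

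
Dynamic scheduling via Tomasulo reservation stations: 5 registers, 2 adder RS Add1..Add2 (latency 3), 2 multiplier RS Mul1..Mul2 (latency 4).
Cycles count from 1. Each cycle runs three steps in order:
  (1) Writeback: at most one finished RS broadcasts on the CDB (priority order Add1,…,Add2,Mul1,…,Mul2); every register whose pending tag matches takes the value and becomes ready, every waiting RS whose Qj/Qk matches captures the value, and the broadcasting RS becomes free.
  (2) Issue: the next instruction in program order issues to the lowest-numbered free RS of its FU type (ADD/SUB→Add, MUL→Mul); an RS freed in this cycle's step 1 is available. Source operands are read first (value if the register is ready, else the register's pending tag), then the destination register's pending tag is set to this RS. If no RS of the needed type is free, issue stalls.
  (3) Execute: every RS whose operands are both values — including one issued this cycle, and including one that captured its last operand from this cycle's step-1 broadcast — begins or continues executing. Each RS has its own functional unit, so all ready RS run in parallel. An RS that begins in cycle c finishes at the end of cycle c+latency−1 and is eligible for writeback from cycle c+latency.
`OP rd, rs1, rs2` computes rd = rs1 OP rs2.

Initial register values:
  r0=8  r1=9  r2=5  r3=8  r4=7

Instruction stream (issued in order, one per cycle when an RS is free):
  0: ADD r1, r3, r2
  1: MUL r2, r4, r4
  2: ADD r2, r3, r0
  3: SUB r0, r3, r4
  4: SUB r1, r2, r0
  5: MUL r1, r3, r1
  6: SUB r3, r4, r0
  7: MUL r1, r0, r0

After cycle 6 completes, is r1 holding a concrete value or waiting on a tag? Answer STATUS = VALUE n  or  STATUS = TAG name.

STATUS = TAG Add2

c1: issue ADD r1<-Add1 | r0:8,r1:Add1,r2:5,r3:8,r4:7
c2: issue MUL r2<-Mul1 | r0:8,r1:Add1,r2:Mul1,r3:8,r4:7
c3: issue ADD r2<-Add2 | r0:8,r1:Add1,r2:Add2,r3:8,r4:7
c4: CDB Add1=13; issue SUB r0<-Add1 | r0:Add1,r1:13,r2:Add2,r3:8,r4:7
c5: stall | r0:Add1,r1:13,r2:Add2,r3:8,r4:7
c6: CDB Add2=16; issue SUB r1<-Add2 | r0:Add1,r1:Add2,r2:16,r3:8,r4:7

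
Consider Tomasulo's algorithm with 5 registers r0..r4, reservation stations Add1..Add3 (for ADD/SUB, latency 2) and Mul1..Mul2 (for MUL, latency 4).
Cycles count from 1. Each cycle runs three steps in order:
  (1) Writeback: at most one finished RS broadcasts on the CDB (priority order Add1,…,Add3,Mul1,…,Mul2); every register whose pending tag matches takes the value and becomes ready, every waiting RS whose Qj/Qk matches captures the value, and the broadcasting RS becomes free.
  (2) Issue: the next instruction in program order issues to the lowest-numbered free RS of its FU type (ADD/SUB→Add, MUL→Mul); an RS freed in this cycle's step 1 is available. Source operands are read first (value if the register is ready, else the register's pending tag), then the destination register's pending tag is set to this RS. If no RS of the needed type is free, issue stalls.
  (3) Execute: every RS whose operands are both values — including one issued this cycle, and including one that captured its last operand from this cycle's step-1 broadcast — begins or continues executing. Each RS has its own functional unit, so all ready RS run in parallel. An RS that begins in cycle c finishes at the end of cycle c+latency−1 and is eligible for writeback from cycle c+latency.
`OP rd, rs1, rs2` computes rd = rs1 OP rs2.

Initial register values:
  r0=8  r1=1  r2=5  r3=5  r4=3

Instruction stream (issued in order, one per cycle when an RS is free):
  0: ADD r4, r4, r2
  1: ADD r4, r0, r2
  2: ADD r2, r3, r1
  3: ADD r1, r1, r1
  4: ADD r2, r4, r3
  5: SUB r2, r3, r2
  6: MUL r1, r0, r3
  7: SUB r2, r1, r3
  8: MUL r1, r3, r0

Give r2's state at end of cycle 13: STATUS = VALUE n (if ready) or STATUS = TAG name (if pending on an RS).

STATUS = VALUE 35

cycle 1: issue ADD r4<-Add1 // r0:8,r1:1,r2:5,r3:5,r4:Add1
cycle 2: issue ADD r4<-Add2 // r0:8,r1:1,r2:5,r3:5,r4:Add2
cycle 3: CDB Add1=8; issue ADD r2<-Add1 // r0:8,r1:1,r2:Add1,r3:5,r4:Add2
cycle 4: CDB Add2=13; issue ADD r1<-Add2 // r0:8,r1:Add2,r2:Add1,r3:5,r4:13
cycle 5: CDB Add1=6; issue ADD r2<-Add1 // r0:8,r1:Add2,r2:Add1,r3:5,r4:13
cycle 6: CDB Add2=2; issue SUB r2<-Add2 // r0:8,r1:2,r2:Add2,r3:5,r4:13
cycle 7: CDB Add1=18; issue MUL r1<-Mul1 // r0:8,r1:Mul1,r2:Add2,r3:5,r4:13
cycle 8: issue SUB r2<-Add1 // r0:8,r1:Mul1,r2:Add1,r3:5,r4:13
cycle 9: CDB Add2=-13; issue MUL r1<-Mul2 // r0:8,r1:Mul2,r2:Add1,r3:5,r4:13
cycle 10: - // r0:8,r1:Mul2,r2:Add1,r3:5,r4:13
cycle 11: CDB Mul1=40 // r0:8,r1:Mul2,r2:Add1,r3:5,r4:13
cycle 12: - // r0:8,r1:Mul2,r2:Add1,r3:5,r4:13
cycle 13: CDB Add1=35 // r0:8,r1:Mul2,r2:35,r3:5,r4:13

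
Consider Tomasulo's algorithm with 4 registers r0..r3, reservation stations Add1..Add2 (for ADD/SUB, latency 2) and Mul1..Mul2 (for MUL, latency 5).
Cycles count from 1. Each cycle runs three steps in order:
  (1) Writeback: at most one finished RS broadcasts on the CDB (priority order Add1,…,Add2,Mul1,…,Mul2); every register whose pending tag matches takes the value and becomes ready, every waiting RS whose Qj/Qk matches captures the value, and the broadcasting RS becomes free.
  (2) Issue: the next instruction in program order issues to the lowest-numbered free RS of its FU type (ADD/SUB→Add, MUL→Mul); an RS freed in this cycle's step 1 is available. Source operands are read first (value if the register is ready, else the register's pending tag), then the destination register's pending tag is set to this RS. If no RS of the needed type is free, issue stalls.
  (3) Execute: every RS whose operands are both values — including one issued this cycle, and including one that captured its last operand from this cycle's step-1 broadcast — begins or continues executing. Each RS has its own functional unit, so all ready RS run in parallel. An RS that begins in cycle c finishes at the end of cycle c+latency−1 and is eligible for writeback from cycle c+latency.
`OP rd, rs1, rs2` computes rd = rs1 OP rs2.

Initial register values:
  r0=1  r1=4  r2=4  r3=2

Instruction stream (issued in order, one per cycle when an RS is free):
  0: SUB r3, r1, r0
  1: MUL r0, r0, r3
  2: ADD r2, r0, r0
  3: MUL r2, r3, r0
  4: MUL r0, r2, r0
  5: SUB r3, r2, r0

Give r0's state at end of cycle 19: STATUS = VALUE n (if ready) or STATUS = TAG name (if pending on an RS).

c1: issue SUB r3<-Add1 | r0:1,r1:4,r2:4,r3:Add1
c2: issue MUL r0<-Mul1 | r0:Mul1,r1:4,r2:4,r3:Add1
c3: CDB Add1=3; issue ADD r2<-Add1 | r0:Mul1,r1:4,r2:Add1,r3:3
c4: issue MUL r2<-Mul2 | r0:Mul1,r1:4,r2:Mul2,r3:3
c5: stall | r0:Mul1,r1:4,r2:Mul2,r3:3
c6: stall | r0:Mul1,r1:4,r2:Mul2,r3:3
c7: stall | r0:Mul1,r1:4,r2:Mul2,r3:3
c8: CDB Mul1=3; issue MUL r0<-Mul1 | r0:Mul1,r1:4,r2:Mul2,r3:3
c9: issue SUB r3<-Add2 | r0:Mul1,r1:4,r2:Mul2,r3:Add2
c10: CDB Add1=6 | r0:Mul1,r1:4,r2:Mul2,r3:Add2
c11: - | r0:Mul1,r1:4,r2:Mul2,r3:Add2
c12: - | r0:Mul1,r1:4,r2:Mul2,r3:Add2
c13: CDB Mul2=9 | r0:Mul1,r1:4,r2:9,r3:Add2
c14: - | r0:Mul1,r1:4,r2:9,r3:Add2
c15: - | r0:Mul1,r1:4,r2:9,r3:Add2
c16: - | r0:Mul1,r1:4,r2:9,r3:Add2
c17: - | r0:Mul1,r1:4,r2:9,r3:Add2
c18: CDB Mul1=27 | r0:27,r1:4,r2:9,r3:Add2
c19: - | r0:27,r1:4,r2:9,r3:Add2

STATUS = VALUE 27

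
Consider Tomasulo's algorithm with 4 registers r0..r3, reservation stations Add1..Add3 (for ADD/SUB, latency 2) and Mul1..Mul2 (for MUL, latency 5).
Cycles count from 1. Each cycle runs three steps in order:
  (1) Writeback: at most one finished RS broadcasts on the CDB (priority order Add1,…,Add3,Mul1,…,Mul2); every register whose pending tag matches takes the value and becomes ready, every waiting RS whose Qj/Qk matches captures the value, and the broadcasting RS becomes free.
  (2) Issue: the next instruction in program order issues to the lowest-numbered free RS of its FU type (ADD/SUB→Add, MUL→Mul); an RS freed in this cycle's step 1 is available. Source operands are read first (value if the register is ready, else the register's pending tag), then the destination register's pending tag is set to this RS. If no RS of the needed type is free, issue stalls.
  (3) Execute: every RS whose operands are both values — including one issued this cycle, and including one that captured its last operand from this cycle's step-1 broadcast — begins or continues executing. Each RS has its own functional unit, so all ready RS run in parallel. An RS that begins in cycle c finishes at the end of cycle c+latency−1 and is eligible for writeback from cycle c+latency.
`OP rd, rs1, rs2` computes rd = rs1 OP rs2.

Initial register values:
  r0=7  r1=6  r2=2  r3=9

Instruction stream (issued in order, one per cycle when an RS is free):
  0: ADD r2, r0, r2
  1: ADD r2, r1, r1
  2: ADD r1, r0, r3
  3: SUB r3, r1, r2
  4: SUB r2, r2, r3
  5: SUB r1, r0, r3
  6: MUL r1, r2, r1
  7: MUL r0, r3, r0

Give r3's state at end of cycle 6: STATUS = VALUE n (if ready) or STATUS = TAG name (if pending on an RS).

cycle 1: issue ADD r2<-Add1 // r0:7,r1:6,r2:Add1,r3:9
cycle 2: issue ADD r2<-Add2 // r0:7,r1:6,r2:Add2,r3:9
cycle 3: CDB Add1=9; issue ADD r1<-Add1 // r0:7,r1:Add1,r2:Add2,r3:9
cycle 4: CDB Add2=12; issue SUB r3<-Add2 // r0:7,r1:Add1,r2:12,r3:Add2
cycle 5: CDB Add1=16; issue SUB r2<-Add1 // r0:7,r1:16,r2:Add1,r3:Add2
cycle 6: issue SUB r1<-Add3 // r0:7,r1:Add3,r2:Add1,r3:Add2

STATUS = TAG Add2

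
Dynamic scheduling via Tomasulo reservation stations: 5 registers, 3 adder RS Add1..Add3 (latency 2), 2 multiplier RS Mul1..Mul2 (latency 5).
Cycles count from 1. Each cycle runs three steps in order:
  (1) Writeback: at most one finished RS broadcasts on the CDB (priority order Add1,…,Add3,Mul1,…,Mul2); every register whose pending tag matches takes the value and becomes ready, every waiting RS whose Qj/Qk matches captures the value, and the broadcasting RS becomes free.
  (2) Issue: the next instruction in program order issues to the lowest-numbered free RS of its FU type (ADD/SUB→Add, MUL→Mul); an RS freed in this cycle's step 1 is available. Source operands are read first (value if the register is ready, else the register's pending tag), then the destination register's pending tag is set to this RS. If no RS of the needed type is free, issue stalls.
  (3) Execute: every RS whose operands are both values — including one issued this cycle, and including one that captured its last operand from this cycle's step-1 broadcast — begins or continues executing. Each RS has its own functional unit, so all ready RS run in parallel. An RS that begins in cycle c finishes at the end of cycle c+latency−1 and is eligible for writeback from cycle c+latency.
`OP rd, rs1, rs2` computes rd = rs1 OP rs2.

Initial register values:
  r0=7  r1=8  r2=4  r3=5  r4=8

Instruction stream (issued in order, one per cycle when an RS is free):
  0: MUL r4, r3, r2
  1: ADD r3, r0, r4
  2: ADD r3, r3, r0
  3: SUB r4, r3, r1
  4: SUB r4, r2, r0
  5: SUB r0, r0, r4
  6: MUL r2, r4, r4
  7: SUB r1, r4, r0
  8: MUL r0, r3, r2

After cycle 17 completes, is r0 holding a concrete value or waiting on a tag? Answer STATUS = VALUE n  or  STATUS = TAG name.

  c1: issue MUL r4<-Mul1  regs: r0:7,r1:8,r2:4,r3:5,r4:Mul1
  c2: issue ADD r3<-Add1  regs: r0:7,r1:8,r2:4,r3:Add1,r4:Mul1
  c3: issue ADD r3<-Add2  regs: r0:7,r1:8,r2:4,r3:Add2,r4:Mul1
  c4: issue SUB r4<-Add3  regs: r0:7,r1:8,r2:4,r3:Add2,r4:Add3
  c5: stall  regs: r0:7,r1:8,r2:4,r3:Add2,r4:Add3
  c6: CDB Mul1=20; stall  regs: r0:7,r1:8,r2:4,r3:Add2,r4:Add3
  c7: stall  regs: r0:7,r1:8,r2:4,r3:Add2,r4:Add3
  c8: CDB Add1=27; issue SUB r4<-Add1  regs: r0:7,r1:8,r2:4,r3:Add2,r4:Add1
  c9: stall  regs: r0:7,r1:8,r2:4,r3:Add2,r4:Add1
  c10: CDB Add1=-3; issue SUB r0<-Add1  regs: r0:Add1,r1:8,r2:4,r3:Add2,r4:-3
  c11: CDB Add2=34; issue MUL r2<-Mul1  regs: r0:Add1,r1:8,r2:Mul1,r3:34,r4:-3
  c12: CDB Add1=10; issue SUB r1<-Add1  regs: r0:10,r1:Add1,r2:Mul1,r3:34,r4:-3
  c13: CDB Add3=26; issue MUL r0<-Mul2  regs: r0:Mul2,r1:Add1,r2:Mul1,r3:34,r4:-3
  c14: CDB Add1=-13  regs: r0:Mul2,r1:-13,r2:Mul1,r3:34,r4:-3
  c15: -  regs: r0:Mul2,r1:-13,r2:Mul1,r3:34,r4:-3
  c16: CDB Mul1=9  regs: r0:Mul2,r1:-13,r2:9,r3:34,r4:-3
  c17: -  regs: r0:Mul2,r1:-13,r2:9,r3:34,r4:-3

STATUS = TAG Mul2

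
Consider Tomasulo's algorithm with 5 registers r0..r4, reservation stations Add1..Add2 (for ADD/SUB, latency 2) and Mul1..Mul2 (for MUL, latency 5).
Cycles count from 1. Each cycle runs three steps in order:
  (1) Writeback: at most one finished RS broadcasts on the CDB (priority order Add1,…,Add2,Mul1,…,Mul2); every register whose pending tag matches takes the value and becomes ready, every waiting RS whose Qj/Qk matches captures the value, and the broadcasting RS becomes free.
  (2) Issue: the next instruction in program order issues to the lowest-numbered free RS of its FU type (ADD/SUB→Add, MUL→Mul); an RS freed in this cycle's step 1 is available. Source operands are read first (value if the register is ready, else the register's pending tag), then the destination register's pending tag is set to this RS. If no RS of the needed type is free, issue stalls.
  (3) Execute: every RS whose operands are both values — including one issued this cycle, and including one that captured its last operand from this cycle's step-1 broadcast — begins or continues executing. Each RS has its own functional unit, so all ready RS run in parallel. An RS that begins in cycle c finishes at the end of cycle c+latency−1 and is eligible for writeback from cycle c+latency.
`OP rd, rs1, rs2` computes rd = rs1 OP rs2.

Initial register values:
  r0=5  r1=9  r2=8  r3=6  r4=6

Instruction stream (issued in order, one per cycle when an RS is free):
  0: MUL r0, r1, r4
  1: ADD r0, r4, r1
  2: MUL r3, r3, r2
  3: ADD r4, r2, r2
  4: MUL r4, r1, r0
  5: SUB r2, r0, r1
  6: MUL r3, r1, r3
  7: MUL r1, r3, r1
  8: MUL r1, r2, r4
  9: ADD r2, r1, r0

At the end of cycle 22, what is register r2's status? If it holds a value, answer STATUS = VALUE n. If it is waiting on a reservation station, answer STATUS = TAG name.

STATUS = VALUE 825

cycle 1: issue MUL r0<-Mul1 // r0:Mul1,r1:9,r2:8,r3:6,r4:6
cycle 2: issue ADD r0<-Add1 // r0:Add1,r1:9,r2:8,r3:6,r4:6
cycle 3: issue MUL r3<-Mul2 // r0:Add1,r1:9,r2:8,r3:Mul2,r4:6
cycle 4: CDB Add1=15; issue ADD r4<-Add1 // r0:15,r1:9,r2:8,r3:Mul2,r4:Add1
cycle 5: stall // r0:15,r1:9,r2:8,r3:Mul2,r4:Add1
cycle 6: CDB Add1=16; stall // r0:15,r1:9,r2:8,r3:Mul2,r4:16
cycle 7: CDB Mul1=54; issue MUL r4<-Mul1 // r0:15,r1:9,r2:8,r3:Mul2,r4:Mul1
cycle 8: CDB Mul2=48; issue SUB r2<-Add1 // r0:15,r1:9,r2:Add1,r3:48,r4:Mul1
cycle 9: issue MUL r3<-Mul2 // r0:15,r1:9,r2:Add1,r3:Mul2,r4:Mul1
cycle 10: CDB Add1=6; stall // r0:15,r1:9,r2:6,r3:Mul2,r4:Mul1
cycle 11: stall // r0:15,r1:9,r2:6,r3:Mul2,r4:Mul1
cycle 12: CDB Mul1=135; issue MUL r1<-Mul1 // r0:15,r1:Mul1,r2:6,r3:Mul2,r4:135
cycle 13: stall // r0:15,r1:Mul1,r2:6,r3:Mul2,r4:135
cycle 14: CDB Mul2=432; issue MUL r1<-Mul2 // r0:15,r1:Mul2,r2:6,r3:432,r4:135
cycle 15: issue ADD r2<-Add1 // r0:15,r1:Mul2,r2:Add1,r3:432,r4:135
cycle 16: - // r0:15,r1:Mul2,r2:Add1,r3:432,r4:135
cycle 17: - // r0:15,r1:Mul2,r2:Add1,r3:432,r4:135
cycle 18: - // r0:15,r1:Mul2,r2:Add1,r3:432,r4:135
cycle 19: CDB Mul1=3888 // r0:15,r1:Mul2,r2:Add1,r3:432,r4:135
cycle 20: CDB Mul2=810 // r0:15,r1:810,r2:Add1,r3:432,r4:135
cycle 21: - // r0:15,r1:810,r2:Add1,r3:432,r4:135
cycle 22: CDB Add1=825 // r0:15,r1:810,r2:825,r3:432,r4:135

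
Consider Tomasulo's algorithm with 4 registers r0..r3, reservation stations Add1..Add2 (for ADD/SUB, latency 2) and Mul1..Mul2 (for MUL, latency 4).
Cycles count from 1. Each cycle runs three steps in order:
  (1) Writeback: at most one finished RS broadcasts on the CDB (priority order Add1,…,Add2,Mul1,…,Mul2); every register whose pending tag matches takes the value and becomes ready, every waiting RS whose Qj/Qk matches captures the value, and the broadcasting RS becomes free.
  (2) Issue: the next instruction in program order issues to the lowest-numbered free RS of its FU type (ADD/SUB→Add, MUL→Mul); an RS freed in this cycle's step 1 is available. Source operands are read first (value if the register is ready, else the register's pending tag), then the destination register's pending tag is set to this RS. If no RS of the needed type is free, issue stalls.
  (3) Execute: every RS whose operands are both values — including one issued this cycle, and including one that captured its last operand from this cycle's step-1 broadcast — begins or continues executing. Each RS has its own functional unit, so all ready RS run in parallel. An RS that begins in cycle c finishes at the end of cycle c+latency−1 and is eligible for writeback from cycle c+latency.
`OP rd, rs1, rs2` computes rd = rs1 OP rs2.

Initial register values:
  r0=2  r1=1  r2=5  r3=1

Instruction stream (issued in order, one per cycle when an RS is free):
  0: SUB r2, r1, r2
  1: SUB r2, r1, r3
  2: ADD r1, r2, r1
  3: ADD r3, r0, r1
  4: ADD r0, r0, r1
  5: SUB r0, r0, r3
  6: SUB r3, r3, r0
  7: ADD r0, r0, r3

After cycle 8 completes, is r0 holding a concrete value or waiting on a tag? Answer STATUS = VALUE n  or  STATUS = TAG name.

STATUS = TAG Add1

  c1: issue SUB r2<-Add1  regs: r0:2,r1:1,r2:Add1,r3:1
  c2: issue SUB r2<-Add2  regs: r0:2,r1:1,r2:Add2,r3:1
  c3: CDB Add1=-4; issue ADD r1<-Add1  regs: r0:2,r1:Add1,r2:Add2,r3:1
  c4: CDB Add2=0; issue ADD r3<-Add2  regs: r0:2,r1:Add1,r2:0,r3:Add2
  c5: stall  regs: r0:2,r1:Add1,r2:0,r3:Add2
  c6: CDB Add1=1; issue ADD r0<-Add1  regs: r0:Add1,r1:1,r2:0,r3:Add2
  c7: stall  regs: r0:Add1,r1:1,r2:0,r3:Add2
  c8: CDB Add1=3; issue SUB r0<-Add1  regs: r0:Add1,r1:1,r2:0,r3:Add2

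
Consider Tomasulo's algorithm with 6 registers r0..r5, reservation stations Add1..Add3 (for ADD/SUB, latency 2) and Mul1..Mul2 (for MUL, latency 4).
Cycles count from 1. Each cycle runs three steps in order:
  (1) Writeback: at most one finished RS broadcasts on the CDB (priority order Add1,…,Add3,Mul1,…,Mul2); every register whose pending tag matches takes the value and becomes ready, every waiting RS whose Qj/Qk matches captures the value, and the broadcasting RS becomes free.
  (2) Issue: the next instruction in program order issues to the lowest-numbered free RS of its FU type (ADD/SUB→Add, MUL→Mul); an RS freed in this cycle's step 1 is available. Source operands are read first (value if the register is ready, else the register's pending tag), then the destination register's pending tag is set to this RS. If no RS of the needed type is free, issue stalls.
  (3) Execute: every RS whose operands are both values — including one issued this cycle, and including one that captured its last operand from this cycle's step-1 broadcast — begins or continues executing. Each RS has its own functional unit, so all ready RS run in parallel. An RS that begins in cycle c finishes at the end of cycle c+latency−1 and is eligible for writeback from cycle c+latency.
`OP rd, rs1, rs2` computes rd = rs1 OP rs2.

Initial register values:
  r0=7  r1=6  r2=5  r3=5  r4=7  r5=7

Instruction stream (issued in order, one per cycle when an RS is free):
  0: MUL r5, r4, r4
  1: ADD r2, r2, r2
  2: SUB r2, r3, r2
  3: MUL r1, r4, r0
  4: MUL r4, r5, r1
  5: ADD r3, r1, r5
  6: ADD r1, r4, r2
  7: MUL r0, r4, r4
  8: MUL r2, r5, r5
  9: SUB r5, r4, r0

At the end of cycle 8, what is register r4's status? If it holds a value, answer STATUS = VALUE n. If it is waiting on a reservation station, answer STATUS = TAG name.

STATUS = TAG Mul1

  c1: issue MUL r5<-Mul1  regs: r0:7,r1:6,r2:5,r3:5,r4:7,r5:Mul1
  c2: issue ADD r2<-Add1  regs: r0:7,r1:6,r2:Add1,r3:5,r4:7,r5:Mul1
  c3: issue SUB r2<-Add2  regs: r0:7,r1:6,r2:Add2,r3:5,r4:7,r5:Mul1
  c4: CDB Add1=10; issue MUL r1<-Mul2  regs: r0:7,r1:Mul2,r2:Add2,r3:5,r4:7,r5:Mul1
  c5: CDB Mul1=49; issue MUL r4<-Mul1  regs: r0:7,r1:Mul2,r2:Add2,r3:5,r4:Mul1,r5:49
  c6: CDB Add2=-5; issue ADD r3<-Add1  regs: r0:7,r1:Mul2,r2:-5,r3:Add1,r4:Mul1,r5:49
  c7: issue ADD r1<-Add2  regs: r0:7,r1:Add2,r2:-5,r3:Add1,r4:Mul1,r5:49
  c8: CDB Mul2=49; issue MUL r0<-Mul2  regs: r0:Mul2,r1:Add2,r2:-5,r3:Add1,r4:Mul1,r5:49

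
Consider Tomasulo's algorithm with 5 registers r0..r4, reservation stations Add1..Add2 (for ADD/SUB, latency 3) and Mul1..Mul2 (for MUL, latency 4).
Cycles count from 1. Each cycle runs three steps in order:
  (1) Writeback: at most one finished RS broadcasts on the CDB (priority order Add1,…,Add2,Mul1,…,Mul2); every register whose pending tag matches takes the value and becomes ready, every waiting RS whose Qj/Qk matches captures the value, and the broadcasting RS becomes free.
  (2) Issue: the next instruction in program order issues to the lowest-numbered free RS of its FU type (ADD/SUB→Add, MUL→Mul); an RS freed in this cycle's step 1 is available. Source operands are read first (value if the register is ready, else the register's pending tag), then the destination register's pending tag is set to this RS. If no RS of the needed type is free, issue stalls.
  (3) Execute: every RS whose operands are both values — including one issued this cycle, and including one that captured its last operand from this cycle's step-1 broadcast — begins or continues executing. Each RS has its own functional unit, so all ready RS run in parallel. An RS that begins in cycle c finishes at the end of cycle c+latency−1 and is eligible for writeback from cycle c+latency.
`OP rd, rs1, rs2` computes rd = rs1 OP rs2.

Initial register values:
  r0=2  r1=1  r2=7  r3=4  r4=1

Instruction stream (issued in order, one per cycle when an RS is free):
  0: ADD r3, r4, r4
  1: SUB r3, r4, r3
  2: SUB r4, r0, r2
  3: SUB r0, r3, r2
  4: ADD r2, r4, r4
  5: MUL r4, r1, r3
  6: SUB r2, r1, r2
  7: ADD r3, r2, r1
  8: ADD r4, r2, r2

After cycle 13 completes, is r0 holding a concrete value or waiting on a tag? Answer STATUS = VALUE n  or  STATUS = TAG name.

STATUS = VALUE -8

  c1: issue ADD r3<-Add1  regs: r0:2,r1:1,r2:7,r3:Add1,r4:1
  c2: issue SUB r3<-Add2  regs: r0:2,r1:1,r2:7,r3:Add2,r4:1
  c3: stall  regs: r0:2,r1:1,r2:7,r3:Add2,r4:1
  c4: CDB Add1=2; issue SUB r4<-Add1  regs: r0:2,r1:1,r2:7,r3:Add2,r4:Add1
  c5: stall  regs: r0:2,r1:1,r2:7,r3:Add2,r4:Add1
  c6: stall  regs: r0:2,r1:1,r2:7,r3:Add2,r4:Add1
  c7: CDB Add1=-5; issue SUB r0<-Add1  regs: r0:Add1,r1:1,r2:7,r3:Add2,r4:-5
  c8: CDB Add2=-1; issue ADD r2<-Add2  regs: r0:Add1,r1:1,r2:Add2,r3:-1,r4:-5
  c9: issue MUL r4<-Mul1  regs: r0:Add1,r1:1,r2:Add2,r3:-1,r4:Mul1
  c10: stall  regs: r0:Add1,r1:1,r2:Add2,r3:-1,r4:Mul1
  c11: CDB Add1=-8; issue SUB r2<-Add1  regs: r0:-8,r1:1,r2:Add1,r3:-1,r4:Mul1
  c12: CDB Add2=-10; issue ADD r3<-Add2  regs: r0:-8,r1:1,r2:Add1,r3:Add2,r4:Mul1
  c13: CDB Mul1=-1; stall  regs: r0:-8,r1:1,r2:Add1,r3:Add2,r4:-1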